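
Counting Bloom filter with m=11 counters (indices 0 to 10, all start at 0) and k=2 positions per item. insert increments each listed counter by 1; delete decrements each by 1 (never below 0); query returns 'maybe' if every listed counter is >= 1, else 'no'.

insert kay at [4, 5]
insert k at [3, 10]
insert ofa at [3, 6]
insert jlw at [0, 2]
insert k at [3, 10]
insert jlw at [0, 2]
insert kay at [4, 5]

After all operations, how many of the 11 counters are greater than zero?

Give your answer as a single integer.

Step 1: insert kay at [4, 5] -> counters=[0,0,0,0,1,1,0,0,0,0,0]
Step 2: insert k at [3, 10] -> counters=[0,0,0,1,1,1,0,0,0,0,1]
Step 3: insert ofa at [3, 6] -> counters=[0,0,0,2,1,1,1,0,0,0,1]
Step 4: insert jlw at [0, 2] -> counters=[1,0,1,2,1,1,1,0,0,0,1]
Step 5: insert k at [3, 10] -> counters=[1,0,1,3,1,1,1,0,0,0,2]
Step 6: insert jlw at [0, 2] -> counters=[2,0,2,3,1,1,1,0,0,0,2]
Step 7: insert kay at [4, 5] -> counters=[2,0,2,3,2,2,1,0,0,0,2]
Final counters=[2,0,2,3,2,2,1,0,0,0,2] -> 7 nonzero

Answer: 7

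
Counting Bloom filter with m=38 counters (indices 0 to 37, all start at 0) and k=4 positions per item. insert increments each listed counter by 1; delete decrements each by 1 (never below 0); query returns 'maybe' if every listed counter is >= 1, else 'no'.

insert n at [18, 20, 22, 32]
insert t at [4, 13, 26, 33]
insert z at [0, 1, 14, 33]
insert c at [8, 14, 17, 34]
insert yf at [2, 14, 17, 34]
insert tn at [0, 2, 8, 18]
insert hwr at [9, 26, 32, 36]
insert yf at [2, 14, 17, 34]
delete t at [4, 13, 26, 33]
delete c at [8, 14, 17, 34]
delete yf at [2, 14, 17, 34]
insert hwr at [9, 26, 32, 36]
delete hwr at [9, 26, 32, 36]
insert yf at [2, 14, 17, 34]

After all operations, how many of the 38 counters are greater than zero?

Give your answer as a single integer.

Step 1: insert n at [18, 20, 22, 32] -> counters=[0,0,0,0,0,0,0,0,0,0,0,0,0,0,0,0,0,0,1,0,1,0,1,0,0,0,0,0,0,0,0,0,1,0,0,0,0,0]
Step 2: insert t at [4, 13, 26, 33] -> counters=[0,0,0,0,1,0,0,0,0,0,0,0,0,1,0,0,0,0,1,0,1,0,1,0,0,0,1,0,0,0,0,0,1,1,0,0,0,0]
Step 3: insert z at [0, 1, 14, 33] -> counters=[1,1,0,0,1,0,0,0,0,0,0,0,0,1,1,0,0,0,1,0,1,0,1,0,0,0,1,0,0,0,0,0,1,2,0,0,0,0]
Step 4: insert c at [8, 14, 17, 34] -> counters=[1,1,0,0,1,0,0,0,1,0,0,0,0,1,2,0,0,1,1,0,1,0,1,0,0,0,1,0,0,0,0,0,1,2,1,0,0,0]
Step 5: insert yf at [2, 14, 17, 34] -> counters=[1,1,1,0,1,0,0,0,1,0,0,0,0,1,3,0,0,2,1,0,1,0,1,0,0,0,1,0,0,0,0,0,1,2,2,0,0,0]
Step 6: insert tn at [0, 2, 8, 18] -> counters=[2,1,2,0,1,0,0,0,2,0,0,0,0,1,3,0,0,2,2,0,1,0,1,0,0,0,1,0,0,0,0,0,1,2,2,0,0,0]
Step 7: insert hwr at [9, 26, 32, 36] -> counters=[2,1,2,0,1,0,0,0,2,1,0,0,0,1,3,0,0,2,2,0,1,0,1,0,0,0,2,0,0,0,0,0,2,2,2,0,1,0]
Step 8: insert yf at [2, 14, 17, 34] -> counters=[2,1,3,0,1,0,0,0,2,1,0,0,0,1,4,0,0,3,2,0,1,0,1,0,0,0,2,0,0,0,0,0,2,2,3,0,1,0]
Step 9: delete t at [4, 13, 26, 33] -> counters=[2,1,3,0,0,0,0,0,2,1,0,0,0,0,4,0,0,3,2,0,1,0,1,0,0,0,1,0,0,0,0,0,2,1,3,0,1,0]
Step 10: delete c at [8, 14, 17, 34] -> counters=[2,1,3,0,0,0,0,0,1,1,0,0,0,0,3,0,0,2,2,0,1,0,1,0,0,0,1,0,0,0,0,0,2,1,2,0,1,0]
Step 11: delete yf at [2, 14, 17, 34] -> counters=[2,1,2,0,0,0,0,0,1,1,0,0,0,0,2,0,0,1,2,0,1,0,1,0,0,0,1,0,0,0,0,0,2,1,1,0,1,0]
Step 12: insert hwr at [9, 26, 32, 36] -> counters=[2,1,2,0,0,0,0,0,1,2,0,0,0,0,2,0,0,1,2,0,1,0,1,0,0,0,2,0,0,0,0,0,3,1,1,0,2,0]
Step 13: delete hwr at [9, 26, 32, 36] -> counters=[2,1,2,0,0,0,0,0,1,1,0,0,0,0,2,0,0,1,2,0,1,0,1,0,0,0,1,0,0,0,0,0,2,1,1,0,1,0]
Step 14: insert yf at [2, 14, 17, 34] -> counters=[2,1,3,0,0,0,0,0,1,1,0,0,0,0,3,0,0,2,2,0,1,0,1,0,0,0,1,0,0,0,0,0,2,1,2,0,1,0]
Final counters=[2,1,3,0,0,0,0,0,1,1,0,0,0,0,3,0,0,2,2,0,1,0,1,0,0,0,1,0,0,0,0,0,2,1,2,0,1,0] -> 15 nonzero

Answer: 15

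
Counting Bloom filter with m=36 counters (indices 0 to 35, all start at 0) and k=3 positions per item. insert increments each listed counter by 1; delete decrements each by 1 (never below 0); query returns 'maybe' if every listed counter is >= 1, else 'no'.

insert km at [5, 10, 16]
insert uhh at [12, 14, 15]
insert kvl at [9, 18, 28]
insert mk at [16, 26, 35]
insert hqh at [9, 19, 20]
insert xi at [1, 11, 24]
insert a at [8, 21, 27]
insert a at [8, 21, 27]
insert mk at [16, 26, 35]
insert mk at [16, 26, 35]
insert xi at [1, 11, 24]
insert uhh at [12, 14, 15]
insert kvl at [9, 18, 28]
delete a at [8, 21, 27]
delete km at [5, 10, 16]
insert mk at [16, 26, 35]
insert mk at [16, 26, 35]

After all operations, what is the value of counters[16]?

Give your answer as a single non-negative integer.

Step 1: insert km at [5, 10, 16] -> counters=[0,0,0,0,0,1,0,0,0,0,1,0,0,0,0,0,1,0,0,0,0,0,0,0,0,0,0,0,0,0,0,0,0,0,0,0]
Step 2: insert uhh at [12, 14, 15] -> counters=[0,0,0,0,0,1,0,0,0,0,1,0,1,0,1,1,1,0,0,0,0,0,0,0,0,0,0,0,0,0,0,0,0,0,0,0]
Step 3: insert kvl at [9, 18, 28] -> counters=[0,0,0,0,0,1,0,0,0,1,1,0,1,0,1,1,1,0,1,0,0,0,0,0,0,0,0,0,1,0,0,0,0,0,0,0]
Step 4: insert mk at [16, 26, 35] -> counters=[0,0,0,0,0,1,0,0,0,1,1,0,1,0,1,1,2,0,1,0,0,0,0,0,0,0,1,0,1,0,0,0,0,0,0,1]
Step 5: insert hqh at [9, 19, 20] -> counters=[0,0,0,0,0,1,0,0,0,2,1,0,1,0,1,1,2,0,1,1,1,0,0,0,0,0,1,0,1,0,0,0,0,0,0,1]
Step 6: insert xi at [1, 11, 24] -> counters=[0,1,0,0,0,1,0,0,0,2,1,1,1,0,1,1,2,0,1,1,1,0,0,0,1,0,1,0,1,0,0,0,0,0,0,1]
Step 7: insert a at [8, 21, 27] -> counters=[0,1,0,0,0,1,0,0,1,2,1,1,1,0,1,1,2,0,1,1,1,1,0,0,1,0,1,1,1,0,0,0,0,0,0,1]
Step 8: insert a at [8, 21, 27] -> counters=[0,1,0,0,0,1,0,0,2,2,1,1,1,0,1,1,2,0,1,1,1,2,0,0,1,0,1,2,1,0,0,0,0,0,0,1]
Step 9: insert mk at [16, 26, 35] -> counters=[0,1,0,0,0,1,0,0,2,2,1,1,1,0,1,1,3,0,1,1,1,2,0,0,1,0,2,2,1,0,0,0,0,0,0,2]
Step 10: insert mk at [16, 26, 35] -> counters=[0,1,0,0,0,1,0,0,2,2,1,1,1,0,1,1,4,0,1,1,1,2,0,0,1,0,3,2,1,0,0,0,0,0,0,3]
Step 11: insert xi at [1, 11, 24] -> counters=[0,2,0,0,0,1,0,0,2,2,1,2,1,0,1,1,4,0,1,1,1,2,0,0,2,0,3,2,1,0,0,0,0,0,0,3]
Step 12: insert uhh at [12, 14, 15] -> counters=[0,2,0,0,0,1,0,0,2,2,1,2,2,0,2,2,4,0,1,1,1,2,0,0,2,0,3,2,1,0,0,0,0,0,0,3]
Step 13: insert kvl at [9, 18, 28] -> counters=[0,2,0,0,0,1,0,0,2,3,1,2,2,0,2,2,4,0,2,1,1,2,0,0,2,0,3,2,2,0,0,0,0,0,0,3]
Step 14: delete a at [8, 21, 27] -> counters=[0,2,0,0,0,1,0,0,1,3,1,2,2,0,2,2,4,0,2,1,1,1,0,0,2,0,3,1,2,0,0,0,0,0,0,3]
Step 15: delete km at [5, 10, 16] -> counters=[0,2,0,0,0,0,0,0,1,3,0,2,2,0,2,2,3,0,2,1,1,1,0,0,2,0,3,1,2,0,0,0,0,0,0,3]
Step 16: insert mk at [16, 26, 35] -> counters=[0,2,0,0,0,0,0,0,1,3,0,2,2,0,2,2,4,0,2,1,1,1,0,0,2,0,4,1,2,0,0,0,0,0,0,4]
Step 17: insert mk at [16, 26, 35] -> counters=[0,2,0,0,0,0,0,0,1,3,0,2,2,0,2,2,5,0,2,1,1,1,0,0,2,0,5,1,2,0,0,0,0,0,0,5]
Final counters=[0,2,0,0,0,0,0,0,1,3,0,2,2,0,2,2,5,0,2,1,1,1,0,0,2,0,5,1,2,0,0,0,0,0,0,5] -> counters[16]=5

Answer: 5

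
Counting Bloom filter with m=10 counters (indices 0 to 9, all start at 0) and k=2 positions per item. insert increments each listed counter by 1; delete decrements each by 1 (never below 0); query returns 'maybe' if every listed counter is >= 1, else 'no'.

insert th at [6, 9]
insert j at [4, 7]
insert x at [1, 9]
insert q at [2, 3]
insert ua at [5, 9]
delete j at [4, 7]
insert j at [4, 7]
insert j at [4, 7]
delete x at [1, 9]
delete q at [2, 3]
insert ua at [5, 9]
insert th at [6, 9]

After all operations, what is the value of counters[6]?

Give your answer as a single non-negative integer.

Answer: 2

Derivation:
Step 1: insert th at [6, 9] -> counters=[0,0,0,0,0,0,1,0,0,1]
Step 2: insert j at [4, 7] -> counters=[0,0,0,0,1,0,1,1,0,1]
Step 3: insert x at [1, 9] -> counters=[0,1,0,0,1,0,1,1,0,2]
Step 4: insert q at [2, 3] -> counters=[0,1,1,1,1,0,1,1,0,2]
Step 5: insert ua at [5, 9] -> counters=[0,1,1,1,1,1,1,1,0,3]
Step 6: delete j at [4, 7] -> counters=[0,1,1,1,0,1,1,0,0,3]
Step 7: insert j at [4, 7] -> counters=[0,1,1,1,1,1,1,1,0,3]
Step 8: insert j at [4, 7] -> counters=[0,1,1,1,2,1,1,2,0,3]
Step 9: delete x at [1, 9] -> counters=[0,0,1,1,2,1,1,2,0,2]
Step 10: delete q at [2, 3] -> counters=[0,0,0,0,2,1,1,2,0,2]
Step 11: insert ua at [5, 9] -> counters=[0,0,0,0,2,2,1,2,0,3]
Step 12: insert th at [6, 9] -> counters=[0,0,0,0,2,2,2,2,0,4]
Final counters=[0,0,0,0,2,2,2,2,0,4] -> counters[6]=2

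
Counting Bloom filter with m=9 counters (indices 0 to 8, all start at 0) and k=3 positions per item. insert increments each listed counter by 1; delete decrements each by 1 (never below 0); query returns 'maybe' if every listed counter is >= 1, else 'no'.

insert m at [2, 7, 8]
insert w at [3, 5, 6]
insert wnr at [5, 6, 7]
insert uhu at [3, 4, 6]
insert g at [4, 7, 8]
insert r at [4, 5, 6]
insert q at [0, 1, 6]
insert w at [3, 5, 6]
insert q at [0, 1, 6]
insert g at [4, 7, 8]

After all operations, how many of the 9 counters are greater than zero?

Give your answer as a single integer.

Step 1: insert m at [2, 7, 8] -> counters=[0,0,1,0,0,0,0,1,1]
Step 2: insert w at [3, 5, 6] -> counters=[0,0,1,1,0,1,1,1,1]
Step 3: insert wnr at [5, 6, 7] -> counters=[0,0,1,1,0,2,2,2,1]
Step 4: insert uhu at [3, 4, 6] -> counters=[0,0,1,2,1,2,3,2,1]
Step 5: insert g at [4, 7, 8] -> counters=[0,0,1,2,2,2,3,3,2]
Step 6: insert r at [4, 5, 6] -> counters=[0,0,1,2,3,3,4,3,2]
Step 7: insert q at [0, 1, 6] -> counters=[1,1,1,2,3,3,5,3,2]
Step 8: insert w at [3, 5, 6] -> counters=[1,1,1,3,3,4,6,3,2]
Step 9: insert q at [0, 1, 6] -> counters=[2,2,1,3,3,4,7,3,2]
Step 10: insert g at [4, 7, 8] -> counters=[2,2,1,3,4,4,7,4,3]
Final counters=[2,2,1,3,4,4,7,4,3] -> 9 nonzero

Answer: 9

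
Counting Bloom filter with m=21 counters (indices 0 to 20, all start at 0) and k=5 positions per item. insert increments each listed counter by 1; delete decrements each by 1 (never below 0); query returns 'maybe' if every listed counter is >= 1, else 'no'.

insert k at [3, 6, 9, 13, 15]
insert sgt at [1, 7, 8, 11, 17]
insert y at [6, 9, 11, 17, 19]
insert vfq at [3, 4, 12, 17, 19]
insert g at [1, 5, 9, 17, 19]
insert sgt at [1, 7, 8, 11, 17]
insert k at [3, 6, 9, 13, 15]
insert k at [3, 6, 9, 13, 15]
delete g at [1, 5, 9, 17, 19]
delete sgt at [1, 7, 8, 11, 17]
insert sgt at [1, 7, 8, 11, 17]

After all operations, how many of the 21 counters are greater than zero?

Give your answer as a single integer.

Step 1: insert k at [3, 6, 9, 13, 15] -> counters=[0,0,0,1,0,0,1,0,0,1,0,0,0,1,0,1,0,0,0,0,0]
Step 2: insert sgt at [1, 7, 8, 11, 17] -> counters=[0,1,0,1,0,0,1,1,1,1,0,1,0,1,0,1,0,1,0,0,0]
Step 3: insert y at [6, 9, 11, 17, 19] -> counters=[0,1,0,1,0,0,2,1,1,2,0,2,0,1,0,1,0,2,0,1,0]
Step 4: insert vfq at [3, 4, 12, 17, 19] -> counters=[0,1,0,2,1,0,2,1,1,2,0,2,1,1,0,1,0,3,0,2,0]
Step 5: insert g at [1, 5, 9, 17, 19] -> counters=[0,2,0,2,1,1,2,1,1,3,0,2,1,1,0,1,0,4,0,3,0]
Step 6: insert sgt at [1, 7, 8, 11, 17] -> counters=[0,3,0,2,1,1,2,2,2,3,0,3,1,1,0,1,0,5,0,3,0]
Step 7: insert k at [3, 6, 9, 13, 15] -> counters=[0,3,0,3,1,1,3,2,2,4,0,3,1,2,0,2,0,5,0,3,0]
Step 8: insert k at [3, 6, 9, 13, 15] -> counters=[0,3,0,4,1,1,4,2,2,5,0,3,1,3,0,3,0,5,0,3,0]
Step 9: delete g at [1, 5, 9, 17, 19] -> counters=[0,2,0,4,1,0,4,2,2,4,0,3,1,3,0,3,0,4,0,2,0]
Step 10: delete sgt at [1, 7, 8, 11, 17] -> counters=[0,1,0,4,1,0,4,1,1,4,0,2,1,3,0,3,0,3,0,2,0]
Step 11: insert sgt at [1, 7, 8, 11, 17] -> counters=[0,2,0,4,1,0,4,2,2,4,0,3,1,3,0,3,0,4,0,2,0]
Final counters=[0,2,0,4,1,0,4,2,2,4,0,3,1,3,0,3,0,4,0,2,0] -> 13 nonzero

Answer: 13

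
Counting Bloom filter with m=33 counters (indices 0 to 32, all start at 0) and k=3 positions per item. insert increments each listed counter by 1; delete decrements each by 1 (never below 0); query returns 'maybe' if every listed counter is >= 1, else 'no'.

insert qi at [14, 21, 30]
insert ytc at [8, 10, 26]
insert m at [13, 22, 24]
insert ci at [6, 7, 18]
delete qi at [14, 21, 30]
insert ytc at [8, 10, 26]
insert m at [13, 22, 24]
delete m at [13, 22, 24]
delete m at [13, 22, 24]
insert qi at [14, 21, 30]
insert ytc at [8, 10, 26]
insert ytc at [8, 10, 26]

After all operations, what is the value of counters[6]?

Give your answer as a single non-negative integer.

Step 1: insert qi at [14, 21, 30] -> counters=[0,0,0,0,0,0,0,0,0,0,0,0,0,0,1,0,0,0,0,0,0,1,0,0,0,0,0,0,0,0,1,0,0]
Step 2: insert ytc at [8, 10, 26] -> counters=[0,0,0,0,0,0,0,0,1,0,1,0,0,0,1,0,0,0,0,0,0,1,0,0,0,0,1,0,0,0,1,0,0]
Step 3: insert m at [13, 22, 24] -> counters=[0,0,0,0,0,0,0,0,1,0,1,0,0,1,1,0,0,0,0,0,0,1,1,0,1,0,1,0,0,0,1,0,0]
Step 4: insert ci at [6, 7, 18] -> counters=[0,0,0,0,0,0,1,1,1,0,1,0,0,1,1,0,0,0,1,0,0,1,1,0,1,0,1,0,0,0,1,0,0]
Step 5: delete qi at [14, 21, 30] -> counters=[0,0,0,0,0,0,1,1,1,0,1,0,0,1,0,0,0,0,1,0,0,0,1,0,1,0,1,0,0,0,0,0,0]
Step 6: insert ytc at [8, 10, 26] -> counters=[0,0,0,0,0,0,1,1,2,0,2,0,0,1,0,0,0,0,1,0,0,0,1,0,1,0,2,0,0,0,0,0,0]
Step 7: insert m at [13, 22, 24] -> counters=[0,0,0,0,0,0,1,1,2,0,2,0,0,2,0,0,0,0,1,0,0,0,2,0,2,0,2,0,0,0,0,0,0]
Step 8: delete m at [13, 22, 24] -> counters=[0,0,0,0,0,0,1,1,2,0,2,0,0,1,0,0,0,0,1,0,0,0,1,0,1,0,2,0,0,0,0,0,0]
Step 9: delete m at [13, 22, 24] -> counters=[0,0,0,0,0,0,1,1,2,0,2,0,0,0,0,0,0,0,1,0,0,0,0,0,0,0,2,0,0,0,0,0,0]
Step 10: insert qi at [14, 21, 30] -> counters=[0,0,0,0,0,0,1,1,2,0,2,0,0,0,1,0,0,0,1,0,0,1,0,0,0,0,2,0,0,0,1,0,0]
Step 11: insert ytc at [8, 10, 26] -> counters=[0,0,0,0,0,0,1,1,3,0,3,0,0,0,1,0,0,0,1,0,0,1,0,0,0,0,3,0,0,0,1,0,0]
Step 12: insert ytc at [8, 10, 26] -> counters=[0,0,0,0,0,0,1,1,4,0,4,0,0,0,1,0,0,0,1,0,0,1,0,0,0,0,4,0,0,0,1,0,0]
Final counters=[0,0,0,0,0,0,1,1,4,0,4,0,0,0,1,0,0,0,1,0,0,1,0,0,0,0,4,0,0,0,1,0,0] -> counters[6]=1

Answer: 1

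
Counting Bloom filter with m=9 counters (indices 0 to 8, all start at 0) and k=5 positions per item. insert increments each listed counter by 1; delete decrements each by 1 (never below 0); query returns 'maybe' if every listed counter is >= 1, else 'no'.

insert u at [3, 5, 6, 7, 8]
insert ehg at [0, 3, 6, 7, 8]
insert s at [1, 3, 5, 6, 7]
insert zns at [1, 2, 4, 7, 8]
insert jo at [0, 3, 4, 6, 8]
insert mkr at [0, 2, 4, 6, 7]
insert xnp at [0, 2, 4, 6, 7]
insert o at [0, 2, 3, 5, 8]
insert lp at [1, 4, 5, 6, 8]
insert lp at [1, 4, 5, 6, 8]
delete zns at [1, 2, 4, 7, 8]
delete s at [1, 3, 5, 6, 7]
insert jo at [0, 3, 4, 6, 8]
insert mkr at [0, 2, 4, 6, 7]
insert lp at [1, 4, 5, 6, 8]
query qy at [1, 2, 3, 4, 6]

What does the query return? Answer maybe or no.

Answer: maybe

Derivation:
Step 1: insert u at [3, 5, 6, 7, 8] -> counters=[0,0,0,1,0,1,1,1,1]
Step 2: insert ehg at [0, 3, 6, 7, 8] -> counters=[1,0,0,2,0,1,2,2,2]
Step 3: insert s at [1, 3, 5, 6, 7] -> counters=[1,1,0,3,0,2,3,3,2]
Step 4: insert zns at [1, 2, 4, 7, 8] -> counters=[1,2,1,3,1,2,3,4,3]
Step 5: insert jo at [0, 3, 4, 6, 8] -> counters=[2,2,1,4,2,2,4,4,4]
Step 6: insert mkr at [0, 2, 4, 6, 7] -> counters=[3,2,2,4,3,2,5,5,4]
Step 7: insert xnp at [0, 2, 4, 6, 7] -> counters=[4,2,3,4,4,2,6,6,4]
Step 8: insert o at [0, 2, 3, 5, 8] -> counters=[5,2,4,5,4,3,6,6,5]
Step 9: insert lp at [1, 4, 5, 6, 8] -> counters=[5,3,4,5,5,4,7,6,6]
Step 10: insert lp at [1, 4, 5, 6, 8] -> counters=[5,4,4,5,6,5,8,6,7]
Step 11: delete zns at [1, 2, 4, 7, 8] -> counters=[5,3,3,5,5,5,8,5,6]
Step 12: delete s at [1, 3, 5, 6, 7] -> counters=[5,2,3,4,5,4,7,4,6]
Step 13: insert jo at [0, 3, 4, 6, 8] -> counters=[6,2,3,5,6,4,8,4,7]
Step 14: insert mkr at [0, 2, 4, 6, 7] -> counters=[7,2,4,5,7,4,9,5,7]
Step 15: insert lp at [1, 4, 5, 6, 8] -> counters=[7,3,4,5,8,5,10,5,8]
Query qy: check counters[1]=3 counters[2]=4 counters[3]=5 counters[4]=8 counters[6]=10 -> maybe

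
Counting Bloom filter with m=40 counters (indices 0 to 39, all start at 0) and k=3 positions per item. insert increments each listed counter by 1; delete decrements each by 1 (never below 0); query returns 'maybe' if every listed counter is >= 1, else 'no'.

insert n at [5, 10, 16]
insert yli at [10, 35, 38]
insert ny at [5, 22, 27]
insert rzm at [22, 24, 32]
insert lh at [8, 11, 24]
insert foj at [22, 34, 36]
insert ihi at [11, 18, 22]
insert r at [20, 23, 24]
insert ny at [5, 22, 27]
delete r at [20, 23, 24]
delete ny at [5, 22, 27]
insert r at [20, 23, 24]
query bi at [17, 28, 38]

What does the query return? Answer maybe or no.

Answer: no

Derivation:
Step 1: insert n at [5, 10, 16] -> counters=[0,0,0,0,0,1,0,0,0,0,1,0,0,0,0,0,1,0,0,0,0,0,0,0,0,0,0,0,0,0,0,0,0,0,0,0,0,0,0,0]
Step 2: insert yli at [10, 35, 38] -> counters=[0,0,0,0,0,1,0,0,0,0,2,0,0,0,0,0,1,0,0,0,0,0,0,0,0,0,0,0,0,0,0,0,0,0,0,1,0,0,1,0]
Step 3: insert ny at [5, 22, 27] -> counters=[0,0,0,0,0,2,0,0,0,0,2,0,0,0,0,0,1,0,0,0,0,0,1,0,0,0,0,1,0,0,0,0,0,0,0,1,0,0,1,0]
Step 4: insert rzm at [22, 24, 32] -> counters=[0,0,0,0,0,2,0,0,0,0,2,0,0,0,0,0,1,0,0,0,0,0,2,0,1,0,0,1,0,0,0,0,1,0,0,1,0,0,1,0]
Step 5: insert lh at [8, 11, 24] -> counters=[0,0,0,0,0,2,0,0,1,0,2,1,0,0,0,0,1,0,0,0,0,0,2,0,2,0,0,1,0,0,0,0,1,0,0,1,0,0,1,0]
Step 6: insert foj at [22, 34, 36] -> counters=[0,0,0,0,0,2,0,0,1,0,2,1,0,0,0,0,1,0,0,0,0,0,3,0,2,0,0,1,0,0,0,0,1,0,1,1,1,0,1,0]
Step 7: insert ihi at [11, 18, 22] -> counters=[0,0,0,0,0,2,0,0,1,0,2,2,0,0,0,0,1,0,1,0,0,0,4,0,2,0,0,1,0,0,0,0,1,0,1,1,1,0,1,0]
Step 8: insert r at [20, 23, 24] -> counters=[0,0,0,0,0,2,0,0,1,0,2,2,0,0,0,0,1,0,1,0,1,0,4,1,3,0,0,1,0,0,0,0,1,0,1,1,1,0,1,0]
Step 9: insert ny at [5, 22, 27] -> counters=[0,0,0,0,0,3,0,0,1,0,2,2,0,0,0,0,1,0,1,0,1,0,5,1,3,0,0,2,0,0,0,0,1,0,1,1,1,0,1,0]
Step 10: delete r at [20, 23, 24] -> counters=[0,0,0,0,0,3,0,0,1,0,2,2,0,0,0,0,1,0,1,0,0,0,5,0,2,0,0,2,0,0,0,0,1,0,1,1,1,0,1,0]
Step 11: delete ny at [5, 22, 27] -> counters=[0,0,0,0,0,2,0,0,1,0,2,2,0,0,0,0,1,0,1,0,0,0,4,0,2,0,0,1,0,0,0,0,1,0,1,1,1,0,1,0]
Step 12: insert r at [20, 23, 24] -> counters=[0,0,0,0,0,2,0,0,1,0,2,2,0,0,0,0,1,0,1,0,1,0,4,1,3,0,0,1,0,0,0,0,1,0,1,1,1,0,1,0]
Query bi: check counters[17]=0 counters[28]=0 counters[38]=1 -> no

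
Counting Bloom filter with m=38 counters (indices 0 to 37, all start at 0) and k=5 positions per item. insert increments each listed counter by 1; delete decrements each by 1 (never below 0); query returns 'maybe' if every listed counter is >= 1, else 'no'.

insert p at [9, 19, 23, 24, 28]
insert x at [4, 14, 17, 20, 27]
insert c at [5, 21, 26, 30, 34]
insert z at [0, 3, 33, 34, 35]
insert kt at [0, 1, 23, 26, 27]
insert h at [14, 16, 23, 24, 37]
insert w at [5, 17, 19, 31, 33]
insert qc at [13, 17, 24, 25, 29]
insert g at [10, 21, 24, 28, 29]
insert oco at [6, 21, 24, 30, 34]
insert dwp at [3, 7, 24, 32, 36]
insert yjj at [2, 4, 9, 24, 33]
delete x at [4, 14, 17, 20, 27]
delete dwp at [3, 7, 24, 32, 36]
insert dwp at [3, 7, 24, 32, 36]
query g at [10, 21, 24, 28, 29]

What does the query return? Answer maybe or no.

Step 1: insert p at [9, 19, 23, 24, 28] -> counters=[0,0,0,0,0,0,0,0,0,1,0,0,0,0,0,0,0,0,0,1,0,0,0,1,1,0,0,0,1,0,0,0,0,0,0,0,0,0]
Step 2: insert x at [4, 14, 17, 20, 27] -> counters=[0,0,0,0,1,0,0,0,0,1,0,0,0,0,1,0,0,1,0,1,1,0,0,1,1,0,0,1,1,0,0,0,0,0,0,0,0,0]
Step 3: insert c at [5, 21, 26, 30, 34] -> counters=[0,0,0,0,1,1,0,0,0,1,0,0,0,0,1,0,0,1,0,1,1,1,0,1,1,0,1,1,1,0,1,0,0,0,1,0,0,0]
Step 4: insert z at [0, 3, 33, 34, 35] -> counters=[1,0,0,1,1,1,0,0,0,1,0,0,0,0,1,0,0,1,0,1,1,1,0,1,1,0,1,1,1,0,1,0,0,1,2,1,0,0]
Step 5: insert kt at [0, 1, 23, 26, 27] -> counters=[2,1,0,1,1,1,0,0,0,1,0,0,0,0,1,0,0,1,0,1,1,1,0,2,1,0,2,2,1,0,1,0,0,1,2,1,0,0]
Step 6: insert h at [14, 16, 23, 24, 37] -> counters=[2,1,0,1,1,1,0,0,0,1,0,0,0,0,2,0,1,1,0,1,1,1,0,3,2,0,2,2,1,0,1,0,0,1,2,1,0,1]
Step 7: insert w at [5, 17, 19, 31, 33] -> counters=[2,1,0,1,1,2,0,0,0,1,0,0,0,0,2,0,1,2,0,2,1,1,0,3,2,0,2,2,1,0,1,1,0,2,2,1,0,1]
Step 8: insert qc at [13, 17, 24, 25, 29] -> counters=[2,1,0,1,1,2,0,0,0,1,0,0,0,1,2,0,1,3,0,2,1,1,0,3,3,1,2,2,1,1,1,1,0,2,2,1,0,1]
Step 9: insert g at [10, 21, 24, 28, 29] -> counters=[2,1,0,1,1,2,0,0,0,1,1,0,0,1,2,0,1,3,0,2,1,2,0,3,4,1,2,2,2,2,1,1,0,2,2,1,0,1]
Step 10: insert oco at [6, 21, 24, 30, 34] -> counters=[2,1,0,1,1,2,1,0,0,1,1,0,0,1,2,0,1,3,0,2,1,3,0,3,5,1,2,2,2,2,2,1,0,2,3,1,0,1]
Step 11: insert dwp at [3, 7, 24, 32, 36] -> counters=[2,1,0,2,1,2,1,1,0,1,1,0,0,1,2,0,1,3,0,2,1,3,0,3,6,1,2,2,2,2,2,1,1,2,3,1,1,1]
Step 12: insert yjj at [2, 4, 9, 24, 33] -> counters=[2,1,1,2,2,2,1,1,0,2,1,0,0,1,2,0,1,3,0,2,1,3,0,3,7,1,2,2,2,2,2,1,1,3,3,1,1,1]
Step 13: delete x at [4, 14, 17, 20, 27] -> counters=[2,1,1,2,1,2,1,1,0,2,1,0,0,1,1,0,1,2,0,2,0,3,0,3,7,1,2,1,2,2,2,1,1,3,3,1,1,1]
Step 14: delete dwp at [3, 7, 24, 32, 36] -> counters=[2,1,1,1,1,2,1,0,0,2,1,0,0,1,1,0,1,2,0,2,0,3,0,3,6,1,2,1,2,2,2,1,0,3,3,1,0,1]
Step 15: insert dwp at [3, 7, 24, 32, 36] -> counters=[2,1,1,2,1,2,1,1,0,2,1,0,0,1,1,0,1,2,0,2,0,3,0,3,7,1,2,1,2,2,2,1,1,3,3,1,1,1]
Query g: check counters[10]=1 counters[21]=3 counters[24]=7 counters[28]=2 counters[29]=2 -> maybe

Answer: maybe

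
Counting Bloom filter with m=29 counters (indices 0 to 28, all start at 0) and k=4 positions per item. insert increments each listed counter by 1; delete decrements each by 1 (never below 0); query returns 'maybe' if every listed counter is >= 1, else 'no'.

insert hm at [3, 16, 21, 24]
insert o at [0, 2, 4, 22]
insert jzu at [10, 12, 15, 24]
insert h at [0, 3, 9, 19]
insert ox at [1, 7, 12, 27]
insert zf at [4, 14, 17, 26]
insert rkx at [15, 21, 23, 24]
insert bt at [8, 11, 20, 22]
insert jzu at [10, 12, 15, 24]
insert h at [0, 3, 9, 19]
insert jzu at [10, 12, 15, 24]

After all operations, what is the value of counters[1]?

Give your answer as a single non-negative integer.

Step 1: insert hm at [3, 16, 21, 24] -> counters=[0,0,0,1,0,0,0,0,0,0,0,0,0,0,0,0,1,0,0,0,0,1,0,0,1,0,0,0,0]
Step 2: insert o at [0, 2, 4, 22] -> counters=[1,0,1,1,1,0,0,0,0,0,0,0,0,0,0,0,1,0,0,0,0,1,1,0,1,0,0,0,0]
Step 3: insert jzu at [10, 12, 15, 24] -> counters=[1,0,1,1,1,0,0,0,0,0,1,0,1,0,0,1,1,0,0,0,0,1,1,0,2,0,0,0,0]
Step 4: insert h at [0, 3, 9, 19] -> counters=[2,0,1,2,1,0,0,0,0,1,1,0,1,0,0,1,1,0,0,1,0,1,1,0,2,0,0,0,0]
Step 5: insert ox at [1, 7, 12, 27] -> counters=[2,1,1,2,1,0,0,1,0,1,1,0,2,0,0,1,1,0,0,1,0,1,1,0,2,0,0,1,0]
Step 6: insert zf at [4, 14, 17, 26] -> counters=[2,1,1,2,2,0,0,1,0,1,1,0,2,0,1,1,1,1,0,1,0,1,1,0,2,0,1,1,0]
Step 7: insert rkx at [15, 21, 23, 24] -> counters=[2,1,1,2,2,0,0,1,0,1,1,0,2,0,1,2,1,1,0,1,0,2,1,1,3,0,1,1,0]
Step 8: insert bt at [8, 11, 20, 22] -> counters=[2,1,1,2,2,0,0,1,1,1,1,1,2,0,1,2,1,1,0,1,1,2,2,1,3,0,1,1,0]
Step 9: insert jzu at [10, 12, 15, 24] -> counters=[2,1,1,2,2,0,0,1,1,1,2,1,3,0,1,3,1,1,0,1,1,2,2,1,4,0,1,1,0]
Step 10: insert h at [0, 3, 9, 19] -> counters=[3,1,1,3,2,0,0,1,1,2,2,1,3,0,1,3,1,1,0,2,1,2,2,1,4,0,1,1,0]
Step 11: insert jzu at [10, 12, 15, 24] -> counters=[3,1,1,3,2,0,0,1,1,2,3,1,4,0,1,4,1,1,0,2,1,2,2,1,5,0,1,1,0]
Final counters=[3,1,1,3,2,0,0,1,1,2,3,1,4,0,1,4,1,1,0,2,1,2,2,1,5,0,1,1,0] -> counters[1]=1

Answer: 1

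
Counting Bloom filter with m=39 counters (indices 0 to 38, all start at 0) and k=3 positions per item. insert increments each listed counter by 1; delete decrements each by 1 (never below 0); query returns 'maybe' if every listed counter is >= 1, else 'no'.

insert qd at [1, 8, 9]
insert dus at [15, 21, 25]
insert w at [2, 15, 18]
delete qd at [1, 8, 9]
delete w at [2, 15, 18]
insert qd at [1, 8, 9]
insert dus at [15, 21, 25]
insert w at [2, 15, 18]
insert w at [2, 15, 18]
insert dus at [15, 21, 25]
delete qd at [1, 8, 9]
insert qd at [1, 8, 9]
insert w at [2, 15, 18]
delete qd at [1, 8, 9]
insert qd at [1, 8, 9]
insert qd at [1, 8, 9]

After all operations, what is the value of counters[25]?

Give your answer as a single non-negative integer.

Step 1: insert qd at [1, 8, 9] -> counters=[0,1,0,0,0,0,0,0,1,1,0,0,0,0,0,0,0,0,0,0,0,0,0,0,0,0,0,0,0,0,0,0,0,0,0,0,0,0,0]
Step 2: insert dus at [15, 21, 25] -> counters=[0,1,0,0,0,0,0,0,1,1,0,0,0,0,0,1,0,0,0,0,0,1,0,0,0,1,0,0,0,0,0,0,0,0,0,0,0,0,0]
Step 3: insert w at [2, 15, 18] -> counters=[0,1,1,0,0,0,0,0,1,1,0,0,0,0,0,2,0,0,1,0,0,1,0,0,0,1,0,0,0,0,0,0,0,0,0,0,0,0,0]
Step 4: delete qd at [1, 8, 9] -> counters=[0,0,1,0,0,0,0,0,0,0,0,0,0,0,0,2,0,0,1,0,0,1,0,0,0,1,0,0,0,0,0,0,0,0,0,0,0,0,0]
Step 5: delete w at [2, 15, 18] -> counters=[0,0,0,0,0,0,0,0,0,0,0,0,0,0,0,1,0,0,0,0,0,1,0,0,0,1,0,0,0,0,0,0,0,0,0,0,0,0,0]
Step 6: insert qd at [1, 8, 9] -> counters=[0,1,0,0,0,0,0,0,1,1,0,0,0,0,0,1,0,0,0,0,0,1,0,0,0,1,0,0,0,0,0,0,0,0,0,0,0,0,0]
Step 7: insert dus at [15, 21, 25] -> counters=[0,1,0,0,0,0,0,0,1,1,0,0,0,0,0,2,0,0,0,0,0,2,0,0,0,2,0,0,0,0,0,0,0,0,0,0,0,0,0]
Step 8: insert w at [2, 15, 18] -> counters=[0,1,1,0,0,0,0,0,1,1,0,0,0,0,0,3,0,0,1,0,0,2,0,0,0,2,0,0,0,0,0,0,0,0,0,0,0,0,0]
Step 9: insert w at [2, 15, 18] -> counters=[0,1,2,0,0,0,0,0,1,1,0,0,0,0,0,4,0,0,2,0,0,2,0,0,0,2,0,0,0,0,0,0,0,0,0,0,0,0,0]
Step 10: insert dus at [15, 21, 25] -> counters=[0,1,2,0,0,0,0,0,1,1,0,0,0,0,0,5,0,0,2,0,0,3,0,0,0,3,0,0,0,0,0,0,0,0,0,0,0,0,0]
Step 11: delete qd at [1, 8, 9] -> counters=[0,0,2,0,0,0,0,0,0,0,0,0,0,0,0,5,0,0,2,0,0,3,0,0,0,3,0,0,0,0,0,0,0,0,0,0,0,0,0]
Step 12: insert qd at [1, 8, 9] -> counters=[0,1,2,0,0,0,0,0,1,1,0,0,0,0,0,5,0,0,2,0,0,3,0,0,0,3,0,0,0,0,0,0,0,0,0,0,0,0,0]
Step 13: insert w at [2, 15, 18] -> counters=[0,1,3,0,0,0,0,0,1,1,0,0,0,0,0,6,0,0,3,0,0,3,0,0,0,3,0,0,0,0,0,0,0,0,0,0,0,0,0]
Step 14: delete qd at [1, 8, 9] -> counters=[0,0,3,0,0,0,0,0,0,0,0,0,0,0,0,6,0,0,3,0,0,3,0,0,0,3,0,0,0,0,0,0,0,0,0,0,0,0,0]
Step 15: insert qd at [1, 8, 9] -> counters=[0,1,3,0,0,0,0,0,1,1,0,0,0,0,0,6,0,0,3,0,0,3,0,0,0,3,0,0,0,0,0,0,0,0,0,0,0,0,0]
Step 16: insert qd at [1, 8, 9] -> counters=[0,2,3,0,0,0,0,0,2,2,0,0,0,0,0,6,0,0,3,0,0,3,0,0,0,3,0,0,0,0,0,0,0,0,0,0,0,0,0]
Final counters=[0,2,3,0,0,0,0,0,2,2,0,0,0,0,0,6,0,0,3,0,0,3,0,0,0,3,0,0,0,0,0,0,0,0,0,0,0,0,0] -> counters[25]=3

Answer: 3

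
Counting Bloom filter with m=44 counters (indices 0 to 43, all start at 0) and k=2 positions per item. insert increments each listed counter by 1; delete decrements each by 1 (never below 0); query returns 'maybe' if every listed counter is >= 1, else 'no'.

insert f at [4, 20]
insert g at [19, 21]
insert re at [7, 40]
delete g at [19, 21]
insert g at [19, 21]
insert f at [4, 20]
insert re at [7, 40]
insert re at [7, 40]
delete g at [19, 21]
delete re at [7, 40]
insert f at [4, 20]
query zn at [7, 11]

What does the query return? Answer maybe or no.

Step 1: insert f at [4, 20] -> counters=[0,0,0,0,1,0,0,0,0,0,0,0,0,0,0,0,0,0,0,0,1,0,0,0,0,0,0,0,0,0,0,0,0,0,0,0,0,0,0,0,0,0,0,0]
Step 2: insert g at [19, 21] -> counters=[0,0,0,0,1,0,0,0,0,0,0,0,0,0,0,0,0,0,0,1,1,1,0,0,0,0,0,0,0,0,0,0,0,0,0,0,0,0,0,0,0,0,0,0]
Step 3: insert re at [7, 40] -> counters=[0,0,0,0,1,0,0,1,0,0,0,0,0,0,0,0,0,0,0,1,1,1,0,0,0,0,0,0,0,0,0,0,0,0,0,0,0,0,0,0,1,0,0,0]
Step 4: delete g at [19, 21] -> counters=[0,0,0,0,1,0,0,1,0,0,0,0,0,0,0,0,0,0,0,0,1,0,0,0,0,0,0,0,0,0,0,0,0,0,0,0,0,0,0,0,1,0,0,0]
Step 5: insert g at [19, 21] -> counters=[0,0,0,0,1,0,0,1,0,0,0,0,0,0,0,0,0,0,0,1,1,1,0,0,0,0,0,0,0,0,0,0,0,0,0,0,0,0,0,0,1,0,0,0]
Step 6: insert f at [4, 20] -> counters=[0,0,0,0,2,0,0,1,0,0,0,0,0,0,0,0,0,0,0,1,2,1,0,0,0,0,0,0,0,0,0,0,0,0,0,0,0,0,0,0,1,0,0,0]
Step 7: insert re at [7, 40] -> counters=[0,0,0,0,2,0,0,2,0,0,0,0,0,0,0,0,0,0,0,1,2,1,0,0,0,0,0,0,0,0,0,0,0,0,0,0,0,0,0,0,2,0,0,0]
Step 8: insert re at [7, 40] -> counters=[0,0,0,0,2,0,0,3,0,0,0,0,0,0,0,0,0,0,0,1,2,1,0,0,0,0,0,0,0,0,0,0,0,0,0,0,0,0,0,0,3,0,0,0]
Step 9: delete g at [19, 21] -> counters=[0,0,0,0,2,0,0,3,0,0,0,0,0,0,0,0,0,0,0,0,2,0,0,0,0,0,0,0,0,0,0,0,0,0,0,0,0,0,0,0,3,0,0,0]
Step 10: delete re at [7, 40] -> counters=[0,0,0,0,2,0,0,2,0,0,0,0,0,0,0,0,0,0,0,0,2,0,0,0,0,0,0,0,0,0,0,0,0,0,0,0,0,0,0,0,2,0,0,0]
Step 11: insert f at [4, 20] -> counters=[0,0,0,0,3,0,0,2,0,0,0,0,0,0,0,0,0,0,0,0,3,0,0,0,0,0,0,0,0,0,0,0,0,0,0,0,0,0,0,0,2,0,0,0]
Query zn: check counters[7]=2 counters[11]=0 -> no

Answer: no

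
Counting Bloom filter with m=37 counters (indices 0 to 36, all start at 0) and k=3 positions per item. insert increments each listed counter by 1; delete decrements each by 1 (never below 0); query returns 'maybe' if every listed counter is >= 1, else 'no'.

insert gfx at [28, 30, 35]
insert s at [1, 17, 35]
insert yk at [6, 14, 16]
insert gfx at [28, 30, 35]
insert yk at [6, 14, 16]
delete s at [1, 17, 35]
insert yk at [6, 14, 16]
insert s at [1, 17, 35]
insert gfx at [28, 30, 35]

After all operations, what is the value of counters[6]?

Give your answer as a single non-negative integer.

Answer: 3

Derivation:
Step 1: insert gfx at [28, 30, 35] -> counters=[0,0,0,0,0,0,0,0,0,0,0,0,0,0,0,0,0,0,0,0,0,0,0,0,0,0,0,0,1,0,1,0,0,0,0,1,0]
Step 2: insert s at [1, 17, 35] -> counters=[0,1,0,0,0,0,0,0,0,0,0,0,0,0,0,0,0,1,0,0,0,0,0,0,0,0,0,0,1,0,1,0,0,0,0,2,0]
Step 3: insert yk at [6, 14, 16] -> counters=[0,1,0,0,0,0,1,0,0,0,0,0,0,0,1,0,1,1,0,0,0,0,0,0,0,0,0,0,1,0,1,0,0,0,0,2,0]
Step 4: insert gfx at [28, 30, 35] -> counters=[0,1,0,0,0,0,1,0,0,0,0,0,0,0,1,0,1,1,0,0,0,0,0,0,0,0,0,0,2,0,2,0,0,0,0,3,0]
Step 5: insert yk at [6, 14, 16] -> counters=[0,1,0,0,0,0,2,0,0,0,0,0,0,0,2,0,2,1,0,0,0,0,0,0,0,0,0,0,2,0,2,0,0,0,0,3,0]
Step 6: delete s at [1, 17, 35] -> counters=[0,0,0,0,0,0,2,0,0,0,0,0,0,0,2,0,2,0,0,0,0,0,0,0,0,0,0,0,2,0,2,0,0,0,0,2,0]
Step 7: insert yk at [6, 14, 16] -> counters=[0,0,0,0,0,0,3,0,0,0,0,0,0,0,3,0,3,0,0,0,0,0,0,0,0,0,0,0,2,0,2,0,0,0,0,2,0]
Step 8: insert s at [1, 17, 35] -> counters=[0,1,0,0,0,0,3,0,0,0,0,0,0,0,3,0,3,1,0,0,0,0,0,0,0,0,0,0,2,0,2,0,0,0,0,3,0]
Step 9: insert gfx at [28, 30, 35] -> counters=[0,1,0,0,0,0,3,0,0,0,0,0,0,0,3,0,3,1,0,0,0,0,0,0,0,0,0,0,3,0,3,0,0,0,0,4,0]
Final counters=[0,1,0,0,0,0,3,0,0,0,0,0,0,0,3,0,3,1,0,0,0,0,0,0,0,0,0,0,3,0,3,0,0,0,0,4,0] -> counters[6]=3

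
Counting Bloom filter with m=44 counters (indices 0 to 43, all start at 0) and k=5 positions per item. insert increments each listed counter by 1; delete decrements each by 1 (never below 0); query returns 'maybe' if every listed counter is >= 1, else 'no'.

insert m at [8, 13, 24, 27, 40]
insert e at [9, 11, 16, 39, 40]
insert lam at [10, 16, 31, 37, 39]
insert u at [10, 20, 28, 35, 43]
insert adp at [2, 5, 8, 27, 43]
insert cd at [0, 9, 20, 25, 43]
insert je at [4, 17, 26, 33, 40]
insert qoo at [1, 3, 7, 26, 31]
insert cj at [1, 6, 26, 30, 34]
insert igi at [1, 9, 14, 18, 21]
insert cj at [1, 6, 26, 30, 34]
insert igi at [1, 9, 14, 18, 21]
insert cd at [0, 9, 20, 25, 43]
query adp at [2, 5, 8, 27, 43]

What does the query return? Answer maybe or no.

Answer: maybe

Derivation:
Step 1: insert m at [8, 13, 24, 27, 40] -> counters=[0,0,0,0,0,0,0,0,1,0,0,0,0,1,0,0,0,0,0,0,0,0,0,0,1,0,0,1,0,0,0,0,0,0,0,0,0,0,0,0,1,0,0,0]
Step 2: insert e at [9, 11, 16, 39, 40] -> counters=[0,0,0,0,0,0,0,0,1,1,0,1,0,1,0,0,1,0,0,0,0,0,0,0,1,0,0,1,0,0,0,0,0,0,0,0,0,0,0,1,2,0,0,0]
Step 3: insert lam at [10, 16, 31, 37, 39] -> counters=[0,0,0,0,0,0,0,0,1,1,1,1,0,1,0,0,2,0,0,0,0,0,0,0,1,0,0,1,0,0,0,1,0,0,0,0,0,1,0,2,2,0,0,0]
Step 4: insert u at [10, 20, 28, 35, 43] -> counters=[0,0,0,0,0,0,0,0,1,1,2,1,0,1,0,0,2,0,0,0,1,0,0,0,1,0,0,1,1,0,0,1,0,0,0,1,0,1,0,2,2,0,0,1]
Step 5: insert adp at [2, 5, 8, 27, 43] -> counters=[0,0,1,0,0,1,0,0,2,1,2,1,0,1,0,0,2,0,0,0,1,0,0,0,1,0,0,2,1,0,0,1,0,0,0,1,0,1,0,2,2,0,0,2]
Step 6: insert cd at [0, 9, 20, 25, 43] -> counters=[1,0,1,0,0,1,0,0,2,2,2,1,0,1,0,0,2,0,0,0,2,0,0,0,1,1,0,2,1,0,0,1,0,0,0,1,0,1,0,2,2,0,0,3]
Step 7: insert je at [4, 17, 26, 33, 40] -> counters=[1,0,1,0,1,1,0,0,2,2,2,1,0,1,0,0,2,1,0,0,2,0,0,0,1,1,1,2,1,0,0,1,0,1,0,1,0,1,0,2,3,0,0,3]
Step 8: insert qoo at [1, 3, 7, 26, 31] -> counters=[1,1,1,1,1,1,0,1,2,2,2,1,0,1,0,0,2,1,0,0,2,0,0,0,1,1,2,2,1,0,0,2,0,1,0,1,0,1,0,2,3,0,0,3]
Step 9: insert cj at [1, 6, 26, 30, 34] -> counters=[1,2,1,1,1,1,1,1,2,2,2,1,0,1,0,0,2,1,0,0,2,0,0,0,1,1,3,2,1,0,1,2,0,1,1,1,0,1,0,2,3,0,0,3]
Step 10: insert igi at [1, 9, 14, 18, 21] -> counters=[1,3,1,1,1,1,1,1,2,3,2,1,0,1,1,0,2,1,1,0,2,1,0,0,1,1,3,2,1,0,1,2,0,1,1,1,0,1,0,2,3,0,0,3]
Step 11: insert cj at [1, 6, 26, 30, 34] -> counters=[1,4,1,1,1,1,2,1,2,3,2,1,0,1,1,0,2,1,1,0,2,1,0,0,1,1,4,2,1,0,2,2,0,1,2,1,0,1,0,2,3,0,0,3]
Step 12: insert igi at [1, 9, 14, 18, 21] -> counters=[1,5,1,1,1,1,2,1,2,4,2,1,0,1,2,0,2,1,2,0,2,2,0,0,1,1,4,2,1,0,2,2,0,1,2,1,0,1,0,2,3,0,0,3]
Step 13: insert cd at [0, 9, 20, 25, 43] -> counters=[2,5,1,1,1,1,2,1,2,5,2,1,0,1,2,0,2,1,2,0,3,2,0,0,1,2,4,2,1,0,2,2,0,1,2,1,0,1,0,2,3,0,0,4]
Query adp: check counters[2]=1 counters[5]=1 counters[8]=2 counters[27]=2 counters[43]=4 -> maybe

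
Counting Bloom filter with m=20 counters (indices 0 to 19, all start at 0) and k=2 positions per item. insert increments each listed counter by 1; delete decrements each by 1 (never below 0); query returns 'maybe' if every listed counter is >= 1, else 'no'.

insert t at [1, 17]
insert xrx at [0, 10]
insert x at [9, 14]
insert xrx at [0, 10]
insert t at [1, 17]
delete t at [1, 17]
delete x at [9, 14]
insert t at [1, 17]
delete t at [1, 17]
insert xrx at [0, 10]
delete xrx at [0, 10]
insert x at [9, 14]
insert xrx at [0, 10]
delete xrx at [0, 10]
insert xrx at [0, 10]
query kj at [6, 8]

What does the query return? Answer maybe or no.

Answer: no

Derivation:
Step 1: insert t at [1, 17] -> counters=[0,1,0,0,0,0,0,0,0,0,0,0,0,0,0,0,0,1,0,0]
Step 2: insert xrx at [0, 10] -> counters=[1,1,0,0,0,0,0,0,0,0,1,0,0,0,0,0,0,1,0,0]
Step 3: insert x at [9, 14] -> counters=[1,1,0,0,0,0,0,0,0,1,1,0,0,0,1,0,0,1,0,0]
Step 4: insert xrx at [0, 10] -> counters=[2,1,0,0,0,0,0,0,0,1,2,0,0,0,1,0,0,1,0,0]
Step 5: insert t at [1, 17] -> counters=[2,2,0,0,0,0,0,0,0,1,2,0,0,0,1,0,0,2,0,0]
Step 6: delete t at [1, 17] -> counters=[2,1,0,0,0,0,0,0,0,1,2,0,0,0,1,0,0,1,0,0]
Step 7: delete x at [9, 14] -> counters=[2,1,0,0,0,0,0,0,0,0,2,0,0,0,0,0,0,1,0,0]
Step 8: insert t at [1, 17] -> counters=[2,2,0,0,0,0,0,0,0,0,2,0,0,0,0,0,0,2,0,0]
Step 9: delete t at [1, 17] -> counters=[2,1,0,0,0,0,0,0,0,0,2,0,0,0,0,0,0,1,0,0]
Step 10: insert xrx at [0, 10] -> counters=[3,1,0,0,0,0,0,0,0,0,3,0,0,0,0,0,0,1,0,0]
Step 11: delete xrx at [0, 10] -> counters=[2,1,0,0,0,0,0,0,0,0,2,0,0,0,0,0,0,1,0,0]
Step 12: insert x at [9, 14] -> counters=[2,1,0,0,0,0,0,0,0,1,2,0,0,0,1,0,0,1,0,0]
Step 13: insert xrx at [0, 10] -> counters=[3,1,0,0,0,0,0,0,0,1,3,0,0,0,1,0,0,1,0,0]
Step 14: delete xrx at [0, 10] -> counters=[2,1,0,0,0,0,0,0,0,1,2,0,0,0,1,0,0,1,0,0]
Step 15: insert xrx at [0, 10] -> counters=[3,1,0,0,0,0,0,0,0,1,3,0,0,0,1,0,0,1,0,0]
Query kj: check counters[6]=0 counters[8]=0 -> no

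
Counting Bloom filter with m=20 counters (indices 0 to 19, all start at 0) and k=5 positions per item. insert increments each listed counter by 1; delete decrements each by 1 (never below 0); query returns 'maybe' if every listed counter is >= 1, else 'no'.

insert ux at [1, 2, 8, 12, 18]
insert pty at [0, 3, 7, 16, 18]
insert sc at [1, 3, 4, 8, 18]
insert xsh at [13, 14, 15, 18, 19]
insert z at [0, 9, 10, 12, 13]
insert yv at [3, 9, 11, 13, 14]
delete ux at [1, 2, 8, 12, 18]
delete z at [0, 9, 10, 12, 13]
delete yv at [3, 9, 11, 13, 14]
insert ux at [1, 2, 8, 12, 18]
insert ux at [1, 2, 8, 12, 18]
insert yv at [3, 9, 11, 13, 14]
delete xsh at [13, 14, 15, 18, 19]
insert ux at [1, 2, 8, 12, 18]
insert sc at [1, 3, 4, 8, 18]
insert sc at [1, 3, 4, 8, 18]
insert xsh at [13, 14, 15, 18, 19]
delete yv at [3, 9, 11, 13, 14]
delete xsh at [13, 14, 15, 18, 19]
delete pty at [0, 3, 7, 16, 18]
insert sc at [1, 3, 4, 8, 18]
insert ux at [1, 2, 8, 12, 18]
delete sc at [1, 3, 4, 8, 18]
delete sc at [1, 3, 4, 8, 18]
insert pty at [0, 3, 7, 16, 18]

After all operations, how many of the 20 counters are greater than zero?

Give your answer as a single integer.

Step 1: insert ux at [1, 2, 8, 12, 18] -> counters=[0,1,1,0,0,0,0,0,1,0,0,0,1,0,0,0,0,0,1,0]
Step 2: insert pty at [0, 3, 7, 16, 18] -> counters=[1,1,1,1,0,0,0,1,1,0,0,0,1,0,0,0,1,0,2,0]
Step 3: insert sc at [1, 3, 4, 8, 18] -> counters=[1,2,1,2,1,0,0,1,2,0,0,0,1,0,0,0,1,0,3,0]
Step 4: insert xsh at [13, 14, 15, 18, 19] -> counters=[1,2,1,2,1,0,0,1,2,0,0,0,1,1,1,1,1,0,4,1]
Step 5: insert z at [0, 9, 10, 12, 13] -> counters=[2,2,1,2,1,0,0,1,2,1,1,0,2,2,1,1,1,0,4,1]
Step 6: insert yv at [3, 9, 11, 13, 14] -> counters=[2,2,1,3,1,0,0,1,2,2,1,1,2,3,2,1,1,0,4,1]
Step 7: delete ux at [1, 2, 8, 12, 18] -> counters=[2,1,0,3,1,0,0,1,1,2,1,1,1,3,2,1,1,0,3,1]
Step 8: delete z at [0, 9, 10, 12, 13] -> counters=[1,1,0,3,1,0,0,1,1,1,0,1,0,2,2,1,1,0,3,1]
Step 9: delete yv at [3, 9, 11, 13, 14] -> counters=[1,1,0,2,1,0,0,1,1,0,0,0,0,1,1,1,1,0,3,1]
Step 10: insert ux at [1, 2, 8, 12, 18] -> counters=[1,2,1,2,1,0,0,1,2,0,0,0,1,1,1,1,1,0,4,1]
Step 11: insert ux at [1, 2, 8, 12, 18] -> counters=[1,3,2,2,1,0,0,1,3,0,0,0,2,1,1,1,1,0,5,1]
Step 12: insert yv at [3, 9, 11, 13, 14] -> counters=[1,3,2,3,1,0,0,1,3,1,0,1,2,2,2,1,1,0,5,1]
Step 13: delete xsh at [13, 14, 15, 18, 19] -> counters=[1,3,2,3,1,0,0,1,3,1,0,1,2,1,1,0,1,0,4,0]
Step 14: insert ux at [1, 2, 8, 12, 18] -> counters=[1,4,3,3,1,0,0,1,4,1,0,1,3,1,1,0,1,0,5,0]
Step 15: insert sc at [1, 3, 4, 8, 18] -> counters=[1,5,3,4,2,0,0,1,5,1,0,1,3,1,1,0,1,0,6,0]
Step 16: insert sc at [1, 3, 4, 8, 18] -> counters=[1,6,3,5,3,0,0,1,6,1,0,1,3,1,1,0,1,0,7,0]
Step 17: insert xsh at [13, 14, 15, 18, 19] -> counters=[1,6,3,5,3,0,0,1,6,1,0,1,3,2,2,1,1,0,8,1]
Step 18: delete yv at [3, 9, 11, 13, 14] -> counters=[1,6,3,4,3,0,0,1,6,0,0,0,3,1,1,1,1,0,8,1]
Step 19: delete xsh at [13, 14, 15, 18, 19] -> counters=[1,6,3,4,3,0,0,1,6,0,0,0,3,0,0,0,1,0,7,0]
Step 20: delete pty at [0, 3, 7, 16, 18] -> counters=[0,6,3,3,3,0,0,0,6,0,0,0,3,0,0,0,0,0,6,0]
Step 21: insert sc at [1, 3, 4, 8, 18] -> counters=[0,7,3,4,4,0,0,0,7,0,0,0,3,0,0,0,0,0,7,0]
Step 22: insert ux at [1, 2, 8, 12, 18] -> counters=[0,8,4,4,4,0,0,0,8,0,0,0,4,0,0,0,0,0,8,0]
Step 23: delete sc at [1, 3, 4, 8, 18] -> counters=[0,7,4,3,3,0,0,0,7,0,0,0,4,0,0,0,0,0,7,0]
Step 24: delete sc at [1, 3, 4, 8, 18] -> counters=[0,6,4,2,2,0,0,0,6,0,0,0,4,0,0,0,0,0,6,0]
Step 25: insert pty at [0, 3, 7, 16, 18] -> counters=[1,6,4,3,2,0,0,1,6,0,0,0,4,0,0,0,1,0,7,0]
Final counters=[1,6,4,3,2,0,0,1,6,0,0,0,4,0,0,0,1,0,7,0] -> 10 nonzero

Answer: 10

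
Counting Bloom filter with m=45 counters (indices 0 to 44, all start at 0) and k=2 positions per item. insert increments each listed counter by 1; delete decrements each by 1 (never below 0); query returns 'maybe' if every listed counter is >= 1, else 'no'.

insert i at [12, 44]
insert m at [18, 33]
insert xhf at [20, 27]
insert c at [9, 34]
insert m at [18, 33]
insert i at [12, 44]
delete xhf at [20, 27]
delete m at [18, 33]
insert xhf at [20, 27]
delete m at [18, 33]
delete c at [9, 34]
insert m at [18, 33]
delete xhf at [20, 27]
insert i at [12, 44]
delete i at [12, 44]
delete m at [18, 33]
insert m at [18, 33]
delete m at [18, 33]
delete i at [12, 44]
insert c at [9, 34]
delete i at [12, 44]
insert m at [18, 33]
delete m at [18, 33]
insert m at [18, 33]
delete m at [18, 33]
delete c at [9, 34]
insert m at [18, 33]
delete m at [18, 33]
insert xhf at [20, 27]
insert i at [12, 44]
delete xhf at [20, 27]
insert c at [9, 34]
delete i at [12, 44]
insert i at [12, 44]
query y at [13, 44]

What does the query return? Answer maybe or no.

Step 1: insert i at [12, 44] -> counters=[0,0,0,0,0,0,0,0,0,0,0,0,1,0,0,0,0,0,0,0,0,0,0,0,0,0,0,0,0,0,0,0,0,0,0,0,0,0,0,0,0,0,0,0,1]
Step 2: insert m at [18, 33] -> counters=[0,0,0,0,0,0,0,0,0,0,0,0,1,0,0,0,0,0,1,0,0,0,0,0,0,0,0,0,0,0,0,0,0,1,0,0,0,0,0,0,0,0,0,0,1]
Step 3: insert xhf at [20, 27] -> counters=[0,0,0,0,0,0,0,0,0,0,0,0,1,0,0,0,0,0,1,0,1,0,0,0,0,0,0,1,0,0,0,0,0,1,0,0,0,0,0,0,0,0,0,0,1]
Step 4: insert c at [9, 34] -> counters=[0,0,0,0,0,0,0,0,0,1,0,0,1,0,0,0,0,0,1,0,1,0,0,0,0,0,0,1,0,0,0,0,0,1,1,0,0,0,0,0,0,0,0,0,1]
Step 5: insert m at [18, 33] -> counters=[0,0,0,0,0,0,0,0,0,1,0,0,1,0,0,0,0,0,2,0,1,0,0,0,0,0,0,1,0,0,0,0,0,2,1,0,0,0,0,0,0,0,0,0,1]
Step 6: insert i at [12, 44] -> counters=[0,0,0,0,0,0,0,0,0,1,0,0,2,0,0,0,0,0,2,0,1,0,0,0,0,0,0,1,0,0,0,0,0,2,1,0,0,0,0,0,0,0,0,0,2]
Step 7: delete xhf at [20, 27] -> counters=[0,0,0,0,0,0,0,0,0,1,0,0,2,0,0,0,0,0,2,0,0,0,0,0,0,0,0,0,0,0,0,0,0,2,1,0,0,0,0,0,0,0,0,0,2]
Step 8: delete m at [18, 33] -> counters=[0,0,0,0,0,0,0,0,0,1,0,0,2,0,0,0,0,0,1,0,0,0,0,0,0,0,0,0,0,0,0,0,0,1,1,0,0,0,0,0,0,0,0,0,2]
Step 9: insert xhf at [20, 27] -> counters=[0,0,0,0,0,0,0,0,0,1,0,0,2,0,0,0,0,0,1,0,1,0,0,0,0,0,0,1,0,0,0,0,0,1,1,0,0,0,0,0,0,0,0,0,2]
Step 10: delete m at [18, 33] -> counters=[0,0,0,0,0,0,0,0,0,1,0,0,2,0,0,0,0,0,0,0,1,0,0,0,0,0,0,1,0,0,0,0,0,0,1,0,0,0,0,0,0,0,0,0,2]
Step 11: delete c at [9, 34] -> counters=[0,0,0,0,0,0,0,0,0,0,0,0,2,0,0,0,0,0,0,0,1,0,0,0,0,0,0,1,0,0,0,0,0,0,0,0,0,0,0,0,0,0,0,0,2]
Step 12: insert m at [18, 33] -> counters=[0,0,0,0,0,0,0,0,0,0,0,0,2,0,0,0,0,0,1,0,1,0,0,0,0,0,0,1,0,0,0,0,0,1,0,0,0,0,0,0,0,0,0,0,2]
Step 13: delete xhf at [20, 27] -> counters=[0,0,0,0,0,0,0,0,0,0,0,0,2,0,0,0,0,0,1,0,0,0,0,0,0,0,0,0,0,0,0,0,0,1,0,0,0,0,0,0,0,0,0,0,2]
Step 14: insert i at [12, 44] -> counters=[0,0,0,0,0,0,0,0,0,0,0,0,3,0,0,0,0,0,1,0,0,0,0,0,0,0,0,0,0,0,0,0,0,1,0,0,0,0,0,0,0,0,0,0,3]
Step 15: delete i at [12, 44] -> counters=[0,0,0,0,0,0,0,0,0,0,0,0,2,0,0,0,0,0,1,0,0,0,0,0,0,0,0,0,0,0,0,0,0,1,0,0,0,0,0,0,0,0,0,0,2]
Step 16: delete m at [18, 33] -> counters=[0,0,0,0,0,0,0,0,0,0,0,0,2,0,0,0,0,0,0,0,0,0,0,0,0,0,0,0,0,0,0,0,0,0,0,0,0,0,0,0,0,0,0,0,2]
Step 17: insert m at [18, 33] -> counters=[0,0,0,0,0,0,0,0,0,0,0,0,2,0,0,0,0,0,1,0,0,0,0,0,0,0,0,0,0,0,0,0,0,1,0,0,0,0,0,0,0,0,0,0,2]
Step 18: delete m at [18, 33] -> counters=[0,0,0,0,0,0,0,0,0,0,0,0,2,0,0,0,0,0,0,0,0,0,0,0,0,0,0,0,0,0,0,0,0,0,0,0,0,0,0,0,0,0,0,0,2]
Step 19: delete i at [12, 44] -> counters=[0,0,0,0,0,0,0,0,0,0,0,0,1,0,0,0,0,0,0,0,0,0,0,0,0,0,0,0,0,0,0,0,0,0,0,0,0,0,0,0,0,0,0,0,1]
Step 20: insert c at [9, 34] -> counters=[0,0,0,0,0,0,0,0,0,1,0,0,1,0,0,0,0,0,0,0,0,0,0,0,0,0,0,0,0,0,0,0,0,0,1,0,0,0,0,0,0,0,0,0,1]
Step 21: delete i at [12, 44] -> counters=[0,0,0,0,0,0,0,0,0,1,0,0,0,0,0,0,0,0,0,0,0,0,0,0,0,0,0,0,0,0,0,0,0,0,1,0,0,0,0,0,0,0,0,0,0]
Step 22: insert m at [18, 33] -> counters=[0,0,0,0,0,0,0,0,0,1,0,0,0,0,0,0,0,0,1,0,0,0,0,0,0,0,0,0,0,0,0,0,0,1,1,0,0,0,0,0,0,0,0,0,0]
Step 23: delete m at [18, 33] -> counters=[0,0,0,0,0,0,0,0,0,1,0,0,0,0,0,0,0,0,0,0,0,0,0,0,0,0,0,0,0,0,0,0,0,0,1,0,0,0,0,0,0,0,0,0,0]
Step 24: insert m at [18, 33] -> counters=[0,0,0,0,0,0,0,0,0,1,0,0,0,0,0,0,0,0,1,0,0,0,0,0,0,0,0,0,0,0,0,0,0,1,1,0,0,0,0,0,0,0,0,0,0]
Step 25: delete m at [18, 33] -> counters=[0,0,0,0,0,0,0,0,0,1,0,0,0,0,0,0,0,0,0,0,0,0,0,0,0,0,0,0,0,0,0,0,0,0,1,0,0,0,0,0,0,0,0,0,0]
Step 26: delete c at [9, 34] -> counters=[0,0,0,0,0,0,0,0,0,0,0,0,0,0,0,0,0,0,0,0,0,0,0,0,0,0,0,0,0,0,0,0,0,0,0,0,0,0,0,0,0,0,0,0,0]
Step 27: insert m at [18, 33] -> counters=[0,0,0,0,0,0,0,0,0,0,0,0,0,0,0,0,0,0,1,0,0,0,0,0,0,0,0,0,0,0,0,0,0,1,0,0,0,0,0,0,0,0,0,0,0]
Step 28: delete m at [18, 33] -> counters=[0,0,0,0,0,0,0,0,0,0,0,0,0,0,0,0,0,0,0,0,0,0,0,0,0,0,0,0,0,0,0,0,0,0,0,0,0,0,0,0,0,0,0,0,0]
Step 29: insert xhf at [20, 27] -> counters=[0,0,0,0,0,0,0,0,0,0,0,0,0,0,0,0,0,0,0,0,1,0,0,0,0,0,0,1,0,0,0,0,0,0,0,0,0,0,0,0,0,0,0,0,0]
Step 30: insert i at [12, 44] -> counters=[0,0,0,0,0,0,0,0,0,0,0,0,1,0,0,0,0,0,0,0,1,0,0,0,0,0,0,1,0,0,0,0,0,0,0,0,0,0,0,0,0,0,0,0,1]
Step 31: delete xhf at [20, 27] -> counters=[0,0,0,0,0,0,0,0,0,0,0,0,1,0,0,0,0,0,0,0,0,0,0,0,0,0,0,0,0,0,0,0,0,0,0,0,0,0,0,0,0,0,0,0,1]
Step 32: insert c at [9, 34] -> counters=[0,0,0,0,0,0,0,0,0,1,0,0,1,0,0,0,0,0,0,0,0,0,0,0,0,0,0,0,0,0,0,0,0,0,1,0,0,0,0,0,0,0,0,0,1]
Step 33: delete i at [12, 44] -> counters=[0,0,0,0,0,0,0,0,0,1,0,0,0,0,0,0,0,0,0,0,0,0,0,0,0,0,0,0,0,0,0,0,0,0,1,0,0,0,0,0,0,0,0,0,0]
Step 34: insert i at [12, 44] -> counters=[0,0,0,0,0,0,0,0,0,1,0,0,1,0,0,0,0,0,0,0,0,0,0,0,0,0,0,0,0,0,0,0,0,0,1,0,0,0,0,0,0,0,0,0,1]
Query y: check counters[13]=0 counters[44]=1 -> no

Answer: no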